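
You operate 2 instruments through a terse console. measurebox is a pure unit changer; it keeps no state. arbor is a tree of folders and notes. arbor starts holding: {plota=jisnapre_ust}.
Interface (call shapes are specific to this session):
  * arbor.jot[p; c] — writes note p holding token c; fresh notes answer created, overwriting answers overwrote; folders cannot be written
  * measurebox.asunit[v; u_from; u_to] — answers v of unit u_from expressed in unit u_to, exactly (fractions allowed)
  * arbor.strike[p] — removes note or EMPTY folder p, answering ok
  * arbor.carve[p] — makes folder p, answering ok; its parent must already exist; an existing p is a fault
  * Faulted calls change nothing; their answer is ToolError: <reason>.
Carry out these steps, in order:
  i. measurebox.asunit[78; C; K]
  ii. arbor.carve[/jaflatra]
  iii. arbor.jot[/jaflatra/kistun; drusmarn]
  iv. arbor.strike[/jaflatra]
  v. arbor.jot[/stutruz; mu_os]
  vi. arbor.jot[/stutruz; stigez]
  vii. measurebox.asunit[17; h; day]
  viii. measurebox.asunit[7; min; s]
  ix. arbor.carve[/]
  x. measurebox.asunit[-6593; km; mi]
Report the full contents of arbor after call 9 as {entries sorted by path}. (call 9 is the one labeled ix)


Answer: {jaflatra/, jaflatra/kistun=drusmarn, plota=jisnapre_ust, stutruz=stigez}

Derivation:
CALL measurebox.asunit[v: 78; u_from: C; u_to: K]
RET  7023/20
CALL arbor.carve[p: /jaflatra]
RET  ok
CALL arbor.jot[p: /jaflatra/kistun; c: drusmarn]
RET  created
CALL arbor.strike[p: /jaflatra]
RET  ToolError: not empty
CALL arbor.jot[p: /stutruz; c: mu_os]
RET  created
CALL arbor.jot[p: /stutruz; c: stigez]
RET  overwrote
CALL measurebox.asunit[v: 17; u_from: h; u_to: day]
RET  17/24
CALL measurebox.asunit[v: 7; u_from: min; u_to: s]
RET  420
CALL arbor.carve[p: /]
RET  ToolError: exists
CALL measurebox.asunit[v: -6593; u_from: km; u_to: mi]
RET  -103015625/25146


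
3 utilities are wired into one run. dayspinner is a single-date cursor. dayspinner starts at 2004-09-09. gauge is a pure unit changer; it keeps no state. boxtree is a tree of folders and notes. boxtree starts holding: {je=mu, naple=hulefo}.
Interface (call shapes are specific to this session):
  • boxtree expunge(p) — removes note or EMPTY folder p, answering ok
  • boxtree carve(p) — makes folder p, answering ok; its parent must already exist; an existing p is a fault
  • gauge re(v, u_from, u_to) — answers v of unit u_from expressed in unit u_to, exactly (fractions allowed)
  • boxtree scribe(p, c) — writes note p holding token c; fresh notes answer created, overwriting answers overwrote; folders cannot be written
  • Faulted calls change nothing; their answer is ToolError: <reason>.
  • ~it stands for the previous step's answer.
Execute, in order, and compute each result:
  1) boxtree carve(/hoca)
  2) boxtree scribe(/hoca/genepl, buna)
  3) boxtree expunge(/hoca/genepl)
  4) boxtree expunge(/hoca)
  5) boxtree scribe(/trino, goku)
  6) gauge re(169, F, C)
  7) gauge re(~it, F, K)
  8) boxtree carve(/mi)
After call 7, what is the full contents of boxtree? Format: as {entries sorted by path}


% boxtree carve p=/hoca
  ok
% boxtree scribe p=/hoca/genepl c=buna
  created
% boxtree expunge p=/hoca/genepl
  ok
% boxtree expunge p=/hoca
  ok
% boxtree scribe p=/trino c=goku
  created
% gauge re v=169 u_from=F u_to=C
  685/9
% gauge re v=~it u_from=F u_to=K
  482203/1620
% boxtree carve p=/mi
  ok

Answer: {je=mu, naple=hulefo, trino=goku}


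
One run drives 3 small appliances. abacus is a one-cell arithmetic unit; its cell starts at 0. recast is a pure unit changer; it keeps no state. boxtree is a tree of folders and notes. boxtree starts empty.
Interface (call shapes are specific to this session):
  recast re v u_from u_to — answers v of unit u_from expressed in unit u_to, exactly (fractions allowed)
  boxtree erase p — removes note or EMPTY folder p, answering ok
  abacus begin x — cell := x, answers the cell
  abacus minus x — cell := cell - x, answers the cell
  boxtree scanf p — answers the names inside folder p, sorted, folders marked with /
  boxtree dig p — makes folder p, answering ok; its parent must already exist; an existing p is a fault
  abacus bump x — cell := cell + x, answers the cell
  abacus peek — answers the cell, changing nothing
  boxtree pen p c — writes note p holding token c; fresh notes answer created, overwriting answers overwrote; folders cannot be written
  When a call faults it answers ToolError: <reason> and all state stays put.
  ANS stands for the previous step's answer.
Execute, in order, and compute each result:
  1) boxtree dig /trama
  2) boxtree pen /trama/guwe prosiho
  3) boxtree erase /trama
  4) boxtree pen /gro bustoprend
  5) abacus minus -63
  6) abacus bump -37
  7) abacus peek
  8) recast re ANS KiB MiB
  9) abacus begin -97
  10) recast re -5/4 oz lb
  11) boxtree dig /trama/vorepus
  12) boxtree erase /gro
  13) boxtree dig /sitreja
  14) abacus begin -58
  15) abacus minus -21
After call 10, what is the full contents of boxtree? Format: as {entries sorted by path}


Answer: {gro=bustoprend, trama/, trama/guwe=prosiho}

Derivation:
> boxtree dig p: /trama
= ok
> boxtree pen p: /trama/guwe c: prosiho
= created
> boxtree erase p: /trama
= ToolError: not empty
> boxtree pen p: /gro c: bustoprend
= created
> abacus minus x: -63
= 63
> abacus bump x: -37
= 26
> abacus peek
= 26
> recast re v: ANS u_from: KiB u_to: MiB
= 13/512
> abacus begin x: -97
= -97
> recast re v: -5/4 u_from: oz u_to: lb
= -5/64
> boxtree dig p: /trama/vorepus
= ok
> boxtree erase p: /gro
= ok
> boxtree dig p: /sitreja
= ok
> abacus begin x: -58
= -58
> abacus minus x: -21
= -37


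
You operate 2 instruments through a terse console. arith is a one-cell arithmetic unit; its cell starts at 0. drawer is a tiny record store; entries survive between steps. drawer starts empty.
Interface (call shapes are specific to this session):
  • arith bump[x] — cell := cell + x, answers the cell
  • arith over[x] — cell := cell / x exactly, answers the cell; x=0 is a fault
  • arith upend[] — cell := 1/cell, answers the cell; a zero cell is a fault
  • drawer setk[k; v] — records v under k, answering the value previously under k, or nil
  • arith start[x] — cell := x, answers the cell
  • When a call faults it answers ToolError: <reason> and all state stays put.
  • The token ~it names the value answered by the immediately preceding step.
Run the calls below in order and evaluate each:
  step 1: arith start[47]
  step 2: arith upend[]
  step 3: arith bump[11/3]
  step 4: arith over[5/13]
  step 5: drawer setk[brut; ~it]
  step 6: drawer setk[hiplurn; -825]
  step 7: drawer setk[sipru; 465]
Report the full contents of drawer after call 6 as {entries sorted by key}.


Answer: {brut=1352/141, hiplurn=-825}

Derivation:
% 1. arith start(x=47) == 47
% 2. arith upend() == 1/47
% 3. arith bump(x=11/3) == 520/141
% 4. arith over(x=5/13) == 1352/141
% 5. drawer setk(k=brut, v=~it) == nil
% 6. drawer setk(k=hiplurn, v=-825) == nil
% 7. drawer setk(k=sipru, v=465) == nil


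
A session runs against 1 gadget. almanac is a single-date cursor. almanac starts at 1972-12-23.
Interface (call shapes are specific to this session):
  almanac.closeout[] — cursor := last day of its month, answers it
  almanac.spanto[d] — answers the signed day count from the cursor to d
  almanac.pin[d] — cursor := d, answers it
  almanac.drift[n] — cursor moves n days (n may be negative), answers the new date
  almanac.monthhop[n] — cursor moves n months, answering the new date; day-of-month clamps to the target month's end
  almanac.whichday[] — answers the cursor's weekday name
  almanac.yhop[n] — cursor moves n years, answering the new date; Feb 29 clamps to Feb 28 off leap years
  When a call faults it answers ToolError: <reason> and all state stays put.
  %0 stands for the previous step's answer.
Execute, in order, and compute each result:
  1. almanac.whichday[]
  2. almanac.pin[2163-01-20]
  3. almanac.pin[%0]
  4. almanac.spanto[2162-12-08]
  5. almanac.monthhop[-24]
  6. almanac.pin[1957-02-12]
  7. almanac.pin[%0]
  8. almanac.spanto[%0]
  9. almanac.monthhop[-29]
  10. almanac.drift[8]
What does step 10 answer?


Answer: 1954-09-20

Derivation:
→ almanac.whichday()
← Saturday
→ almanac.pin(2163-01-20)
← 2163-01-20
→ almanac.pin(%0)
← 2163-01-20
→ almanac.spanto(2162-12-08)
← -43
→ almanac.monthhop(-24)
← 2161-01-20
→ almanac.pin(1957-02-12)
← 1957-02-12
→ almanac.pin(%0)
← 1957-02-12
→ almanac.spanto(%0)
← 0
→ almanac.monthhop(-29)
← 1954-09-12
→ almanac.drift(8)
← 1954-09-20


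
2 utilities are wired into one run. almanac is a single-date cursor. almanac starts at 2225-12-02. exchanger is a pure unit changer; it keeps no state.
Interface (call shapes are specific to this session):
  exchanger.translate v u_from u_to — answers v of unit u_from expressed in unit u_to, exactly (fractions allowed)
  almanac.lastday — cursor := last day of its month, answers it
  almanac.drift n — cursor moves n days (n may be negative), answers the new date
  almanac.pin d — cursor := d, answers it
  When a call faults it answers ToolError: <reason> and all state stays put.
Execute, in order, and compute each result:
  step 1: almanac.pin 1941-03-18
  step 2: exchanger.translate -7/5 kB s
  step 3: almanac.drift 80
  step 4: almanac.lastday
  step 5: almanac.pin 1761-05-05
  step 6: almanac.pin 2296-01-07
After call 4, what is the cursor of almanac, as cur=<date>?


$ almanac.pin d='1941-03-18'
:: 1941-03-18
$ exchanger.translate v='-7/5' u_from='kB' u_to='s'
:: ToolError: incompatible units
$ almanac.drift n='80'
:: 1941-06-06
$ almanac.lastday
:: 1941-06-30
$ almanac.pin d='1761-05-05'
:: 1761-05-05
$ almanac.pin d='2296-01-07'
:: 2296-01-07

Answer: cur=1941-06-30


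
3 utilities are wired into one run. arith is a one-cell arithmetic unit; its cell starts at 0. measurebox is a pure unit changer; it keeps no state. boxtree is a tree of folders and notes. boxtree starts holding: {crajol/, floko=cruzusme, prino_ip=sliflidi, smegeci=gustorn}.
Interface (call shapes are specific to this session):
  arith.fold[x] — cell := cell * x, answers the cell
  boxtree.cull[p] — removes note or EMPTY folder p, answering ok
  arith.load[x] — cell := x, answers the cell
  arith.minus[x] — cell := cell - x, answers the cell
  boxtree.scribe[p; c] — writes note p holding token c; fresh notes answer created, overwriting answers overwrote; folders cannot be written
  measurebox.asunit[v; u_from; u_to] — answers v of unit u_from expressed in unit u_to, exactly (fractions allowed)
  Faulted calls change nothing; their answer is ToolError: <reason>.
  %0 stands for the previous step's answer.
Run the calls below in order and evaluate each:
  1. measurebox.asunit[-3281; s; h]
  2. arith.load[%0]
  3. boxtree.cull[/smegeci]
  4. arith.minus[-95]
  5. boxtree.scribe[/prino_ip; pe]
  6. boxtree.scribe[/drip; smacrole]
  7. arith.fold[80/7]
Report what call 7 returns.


Calling asunit passing v='-3281', u_from='s', u_to='h', — result: -3281/3600.
I try load passing x='%0', — result: -3281/3600.
Now I run cull passing p='/smegeci', and observe ok.
I invoke minus passing x='-95', and see 338719/3600.
Then scribe passing p='/prino_ip', c='pe', — result: overwrote.
I call scribe passing p='/drip', c='smacrole', yielding created.
Then fold passing x='80/7', and get 338719/315.

Answer: 338719/315


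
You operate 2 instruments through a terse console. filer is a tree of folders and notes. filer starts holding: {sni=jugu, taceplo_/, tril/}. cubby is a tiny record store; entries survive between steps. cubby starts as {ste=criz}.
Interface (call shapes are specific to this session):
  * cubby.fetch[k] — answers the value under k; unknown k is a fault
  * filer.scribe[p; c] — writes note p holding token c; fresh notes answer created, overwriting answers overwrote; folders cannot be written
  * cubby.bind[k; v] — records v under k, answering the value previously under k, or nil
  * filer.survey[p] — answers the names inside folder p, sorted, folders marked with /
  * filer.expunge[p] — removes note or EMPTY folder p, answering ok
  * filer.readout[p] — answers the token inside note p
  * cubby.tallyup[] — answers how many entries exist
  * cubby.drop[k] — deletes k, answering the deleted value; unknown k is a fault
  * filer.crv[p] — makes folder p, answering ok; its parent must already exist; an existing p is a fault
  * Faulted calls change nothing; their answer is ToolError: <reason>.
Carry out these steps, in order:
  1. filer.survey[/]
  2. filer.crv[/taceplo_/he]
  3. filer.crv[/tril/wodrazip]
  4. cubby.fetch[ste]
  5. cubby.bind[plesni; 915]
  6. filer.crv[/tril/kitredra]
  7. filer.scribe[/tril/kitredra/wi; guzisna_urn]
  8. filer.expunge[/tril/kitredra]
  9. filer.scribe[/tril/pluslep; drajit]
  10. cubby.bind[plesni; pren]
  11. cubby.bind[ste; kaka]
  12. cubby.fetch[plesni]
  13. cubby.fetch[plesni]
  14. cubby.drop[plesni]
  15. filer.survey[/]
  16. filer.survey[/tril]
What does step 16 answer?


# 1. filer.survey(/) -> [sni, taceplo_/, tril/]
# 2. filer.crv(/taceplo_/he) -> ok
# 3. filer.crv(/tril/wodrazip) -> ok
# 4. cubby.fetch(ste) -> criz
# 5. cubby.bind(plesni, 915) -> nil
# 6. filer.crv(/tril/kitredra) -> ok
# 7. filer.scribe(/tril/kitredra/wi, guzisna_urn) -> created
# 8. filer.expunge(/tril/kitredra) -> ToolError: not empty
# 9. filer.scribe(/tril/pluslep, drajit) -> created
# 10. cubby.bind(plesni, pren) -> 915
# 11. cubby.bind(ste, kaka) -> criz
# 12. cubby.fetch(plesni) -> pren
# 13. cubby.fetch(plesni) -> pren
# 14. cubby.drop(plesni) -> pren
# 15. filer.survey(/) -> [sni, taceplo_/, tril/]
# 16. filer.survey(/tril) -> [kitredra/, pluslep, wodrazip/]

Answer: [kitredra/, pluslep, wodrazip/]


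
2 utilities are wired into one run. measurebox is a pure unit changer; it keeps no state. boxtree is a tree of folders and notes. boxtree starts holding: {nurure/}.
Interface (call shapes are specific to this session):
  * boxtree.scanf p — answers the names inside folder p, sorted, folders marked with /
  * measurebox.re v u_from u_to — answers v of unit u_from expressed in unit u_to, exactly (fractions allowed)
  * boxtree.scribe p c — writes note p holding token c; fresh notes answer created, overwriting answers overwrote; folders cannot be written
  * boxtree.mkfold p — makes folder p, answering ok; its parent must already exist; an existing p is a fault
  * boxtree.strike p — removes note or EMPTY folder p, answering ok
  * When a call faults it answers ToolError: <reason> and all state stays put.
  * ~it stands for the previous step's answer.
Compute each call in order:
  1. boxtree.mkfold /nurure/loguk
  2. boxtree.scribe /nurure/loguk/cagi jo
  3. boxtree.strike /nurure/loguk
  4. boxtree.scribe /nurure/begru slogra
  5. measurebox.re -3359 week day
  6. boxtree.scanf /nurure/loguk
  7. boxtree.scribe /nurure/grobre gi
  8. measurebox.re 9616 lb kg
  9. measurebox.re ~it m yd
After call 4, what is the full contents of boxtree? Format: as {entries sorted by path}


Answer: {nurure/, nurure/begru=slogra, nurure/loguk/, nurure/loguk/cagi=jo}

Derivation:
Step: mkfold[p: /nurure/loguk]
Result: ok
Step: scribe[p: /nurure/loguk/cagi; c: jo]
Result: created
Step: strike[p: /nurure/loguk]
Result: ToolError: not empty
Step: scribe[p: /nurure/begru; c: slogra]
Result: created
Step: re[v: -3359; u_from: week; u_to: day]
Result: -23513
Step: scanf[p: /nurure/loguk]
Result: [cagi]
Step: scribe[p: /nurure/grobre; c: gi]
Result: created
Step: re[v: 9616; u_from: lb; u_to: kg]
Result: 27260901437/6250000
Step: re[v: ~it; u_from: m; u_to: yd]
Result: 27260901437/5715000


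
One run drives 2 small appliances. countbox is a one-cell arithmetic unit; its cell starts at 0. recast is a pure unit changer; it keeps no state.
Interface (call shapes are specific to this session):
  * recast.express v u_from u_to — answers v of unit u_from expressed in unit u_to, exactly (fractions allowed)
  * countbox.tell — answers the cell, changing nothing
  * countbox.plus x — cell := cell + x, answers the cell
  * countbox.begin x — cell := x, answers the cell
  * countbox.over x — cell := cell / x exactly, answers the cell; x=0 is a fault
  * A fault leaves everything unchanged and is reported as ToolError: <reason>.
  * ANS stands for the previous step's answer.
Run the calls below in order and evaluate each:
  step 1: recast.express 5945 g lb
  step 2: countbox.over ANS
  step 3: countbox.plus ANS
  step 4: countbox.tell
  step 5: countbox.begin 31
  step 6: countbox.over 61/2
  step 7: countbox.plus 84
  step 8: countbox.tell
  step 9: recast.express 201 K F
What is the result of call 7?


# 1. recast.express(5945, g, lb) => 594500000/45359237
# 2. countbox.over(ANS) => 0
# 3. countbox.plus(ANS) => 0
# 4. countbox.tell() => 0
# 5. countbox.begin(31) => 31
# 6. countbox.over(61/2) => 62/61
# 7. countbox.plus(84) => 5186/61
# 8. countbox.tell() => 5186/61
# 9. recast.express(201, K, F) => -9787/100

Answer: 5186/61


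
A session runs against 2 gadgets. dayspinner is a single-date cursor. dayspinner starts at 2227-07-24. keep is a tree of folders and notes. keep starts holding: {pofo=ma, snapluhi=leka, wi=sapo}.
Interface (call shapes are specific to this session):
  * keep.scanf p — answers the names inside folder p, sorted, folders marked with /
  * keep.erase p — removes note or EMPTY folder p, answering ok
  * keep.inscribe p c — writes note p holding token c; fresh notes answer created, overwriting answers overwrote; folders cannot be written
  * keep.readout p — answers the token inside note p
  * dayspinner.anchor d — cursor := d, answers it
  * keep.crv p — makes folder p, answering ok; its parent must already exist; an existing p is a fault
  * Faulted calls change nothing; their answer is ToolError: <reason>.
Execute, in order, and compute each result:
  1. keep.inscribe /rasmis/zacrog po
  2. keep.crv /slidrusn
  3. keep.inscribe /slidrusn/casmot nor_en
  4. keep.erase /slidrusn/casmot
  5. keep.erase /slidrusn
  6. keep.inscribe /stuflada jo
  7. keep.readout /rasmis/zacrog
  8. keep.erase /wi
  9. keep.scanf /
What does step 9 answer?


Answer: [pofo, snapluhi, stuflada]

Derivation:
> keep.inscribe /rasmis/zacrog po
:: ToolError: no parent
> keep.crv /slidrusn
:: ok
> keep.inscribe /slidrusn/casmot nor_en
:: created
> keep.erase /slidrusn/casmot
:: ok
> keep.erase /slidrusn
:: ok
> keep.inscribe /stuflada jo
:: created
> keep.readout /rasmis/zacrog
:: ToolError: not found
> keep.erase /wi
:: ok
> keep.scanf /
:: [pofo, snapluhi, stuflada]


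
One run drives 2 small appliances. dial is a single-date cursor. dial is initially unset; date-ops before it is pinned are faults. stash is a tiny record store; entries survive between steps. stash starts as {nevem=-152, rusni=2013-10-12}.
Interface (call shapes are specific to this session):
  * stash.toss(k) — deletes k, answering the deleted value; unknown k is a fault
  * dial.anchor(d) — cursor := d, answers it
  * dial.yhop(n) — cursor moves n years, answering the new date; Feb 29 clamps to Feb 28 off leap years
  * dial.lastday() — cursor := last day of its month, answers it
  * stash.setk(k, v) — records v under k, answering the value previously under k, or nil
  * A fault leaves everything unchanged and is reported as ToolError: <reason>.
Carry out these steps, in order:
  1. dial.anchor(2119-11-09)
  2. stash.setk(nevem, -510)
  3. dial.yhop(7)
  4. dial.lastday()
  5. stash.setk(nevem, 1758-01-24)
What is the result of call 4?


Answer: 2126-11-30

Derivation:
Do: anchor[d: 2119-11-09]
See: 2119-11-09
Do: setk[k: nevem; v: -510]
See: -152
Do: yhop[n: 7]
See: 2126-11-09
Do: lastday[]
See: 2126-11-30
Do: setk[k: nevem; v: 1758-01-24]
See: -510


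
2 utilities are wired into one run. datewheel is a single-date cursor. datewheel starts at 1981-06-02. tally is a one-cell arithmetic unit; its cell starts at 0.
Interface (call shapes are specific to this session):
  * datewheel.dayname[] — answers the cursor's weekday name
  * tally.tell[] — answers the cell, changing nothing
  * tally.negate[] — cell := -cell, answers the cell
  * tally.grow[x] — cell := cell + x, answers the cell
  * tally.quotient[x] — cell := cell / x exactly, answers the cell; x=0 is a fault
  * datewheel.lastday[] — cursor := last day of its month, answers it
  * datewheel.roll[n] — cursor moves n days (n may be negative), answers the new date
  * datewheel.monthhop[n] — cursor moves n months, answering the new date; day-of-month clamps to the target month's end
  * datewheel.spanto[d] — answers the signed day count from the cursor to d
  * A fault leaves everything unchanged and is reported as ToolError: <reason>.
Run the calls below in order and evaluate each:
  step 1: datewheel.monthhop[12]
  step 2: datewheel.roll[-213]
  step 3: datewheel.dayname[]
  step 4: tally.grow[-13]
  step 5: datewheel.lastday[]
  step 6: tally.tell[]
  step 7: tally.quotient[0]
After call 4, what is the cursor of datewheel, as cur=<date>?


==> datewheel.monthhop(12)
<== 1982-06-02
==> datewheel.roll(-213)
<== 1981-11-01
==> datewheel.dayname()
<== Sunday
==> tally.grow(-13)
<== -13
==> datewheel.lastday()
<== 1981-11-30
==> tally.tell()
<== -13
==> tally.quotient(0)
<== ToolError: division by zero

Answer: cur=1981-11-01


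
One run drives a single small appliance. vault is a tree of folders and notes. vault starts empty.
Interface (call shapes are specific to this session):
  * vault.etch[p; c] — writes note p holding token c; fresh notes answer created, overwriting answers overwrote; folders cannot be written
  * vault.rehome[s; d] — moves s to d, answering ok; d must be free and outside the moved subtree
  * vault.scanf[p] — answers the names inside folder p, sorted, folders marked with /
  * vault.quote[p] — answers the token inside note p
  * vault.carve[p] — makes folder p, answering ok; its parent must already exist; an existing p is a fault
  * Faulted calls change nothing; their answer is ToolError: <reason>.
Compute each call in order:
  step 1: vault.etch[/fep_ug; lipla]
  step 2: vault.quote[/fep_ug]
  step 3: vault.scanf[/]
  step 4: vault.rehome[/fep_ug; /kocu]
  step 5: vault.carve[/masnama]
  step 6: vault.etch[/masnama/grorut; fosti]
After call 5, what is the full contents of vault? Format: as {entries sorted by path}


Step: etch[p=/fep_ug; c=lipla]
Result: created
Step: quote[p=/fep_ug]
Result: lipla
Step: scanf[p=/]
Result: [fep_ug]
Step: rehome[s=/fep_ug; d=/kocu]
Result: ok
Step: carve[p=/masnama]
Result: ok
Step: etch[p=/masnama/grorut; c=fosti]
Result: created

Answer: {kocu=lipla, masnama/}


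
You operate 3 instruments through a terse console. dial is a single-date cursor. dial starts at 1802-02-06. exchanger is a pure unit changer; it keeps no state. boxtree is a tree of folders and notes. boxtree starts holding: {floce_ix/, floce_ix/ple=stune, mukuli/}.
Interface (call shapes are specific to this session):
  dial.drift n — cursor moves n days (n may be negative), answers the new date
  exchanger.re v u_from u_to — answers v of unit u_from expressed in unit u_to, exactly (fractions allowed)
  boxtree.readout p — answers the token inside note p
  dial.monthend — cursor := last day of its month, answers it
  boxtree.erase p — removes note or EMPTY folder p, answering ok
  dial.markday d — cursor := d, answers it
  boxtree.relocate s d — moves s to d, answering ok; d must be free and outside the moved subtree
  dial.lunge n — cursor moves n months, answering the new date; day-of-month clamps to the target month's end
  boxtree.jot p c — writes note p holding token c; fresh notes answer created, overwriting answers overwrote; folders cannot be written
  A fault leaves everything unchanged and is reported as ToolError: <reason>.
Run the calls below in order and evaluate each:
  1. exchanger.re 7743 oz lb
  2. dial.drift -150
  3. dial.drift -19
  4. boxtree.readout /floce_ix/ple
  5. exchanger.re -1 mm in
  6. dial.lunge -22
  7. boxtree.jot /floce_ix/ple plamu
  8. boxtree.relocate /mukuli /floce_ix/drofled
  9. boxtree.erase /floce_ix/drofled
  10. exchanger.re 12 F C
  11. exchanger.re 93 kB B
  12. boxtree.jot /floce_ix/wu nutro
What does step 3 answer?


I invoke re passing v→7743, u_from→oz, u_to→lb, which returns 7743/16.
I run drift passing n→-150, and observe 1801-09-09.
Calling drift passing n→-19, yielding 1801-08-21.
I run readout passing p→/floce_ix/ple, yielding stune.
Now I run re passing v→-1, u_from→mm, u_to→in, giving -5/127.
Next I call lunge passing n→-22, yielding 1799-10-21.
Then jot passing p→/floce_ix/ple, c→plamu, which returns overwrote.
I use relocate passing s→/mukuli, d→/floce_ix/drofled, giving ok.
Next I call erase passing p→/floce_ix/drofled: ok.
I invoke re passing v→12, u_from→F, u_to→C, which returns -100/9.
I run re passing v→93, u_from→kB, u_to→B, → 93000.
Using jot passing p→/floce_ix/wu, c→nutro, which returns created.

Answer: 1801-08-21


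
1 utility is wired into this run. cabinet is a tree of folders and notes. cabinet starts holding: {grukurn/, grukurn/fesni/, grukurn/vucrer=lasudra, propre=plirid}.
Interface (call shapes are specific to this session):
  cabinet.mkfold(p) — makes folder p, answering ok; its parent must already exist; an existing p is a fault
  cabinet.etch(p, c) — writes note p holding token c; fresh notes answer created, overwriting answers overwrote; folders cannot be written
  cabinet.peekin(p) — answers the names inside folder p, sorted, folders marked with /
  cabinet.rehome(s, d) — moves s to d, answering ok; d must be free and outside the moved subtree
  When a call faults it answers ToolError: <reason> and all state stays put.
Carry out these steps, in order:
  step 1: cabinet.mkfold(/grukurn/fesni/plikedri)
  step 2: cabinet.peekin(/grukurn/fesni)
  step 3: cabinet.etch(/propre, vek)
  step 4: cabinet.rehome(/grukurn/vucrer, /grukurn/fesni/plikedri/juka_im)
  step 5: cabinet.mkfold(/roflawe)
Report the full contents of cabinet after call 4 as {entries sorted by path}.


Answer: {grukurn/, grukurn/fesni/, grukurn/fesni/plikedri/, grukurn/fesni/plikedri/juka_im=lasudra, propre=vek}

Derivation:
Then cabinet.mkfold using p=/grukurn/fesni/plikedri, — result: ok.
Invoking cabinet.peekin using p=/grukurn/fesni, and see [plikedri/].
Calling cabinet.etch using p=/propre, c=vek, and see overwrote.
I call cabinet.rehome using s=/grukurn/vucrer, d=/grukurn/fesni/plikedri/juka_im, and get ok.
I invoke cabinet.mkfold using p=/roflawe, and see ok.


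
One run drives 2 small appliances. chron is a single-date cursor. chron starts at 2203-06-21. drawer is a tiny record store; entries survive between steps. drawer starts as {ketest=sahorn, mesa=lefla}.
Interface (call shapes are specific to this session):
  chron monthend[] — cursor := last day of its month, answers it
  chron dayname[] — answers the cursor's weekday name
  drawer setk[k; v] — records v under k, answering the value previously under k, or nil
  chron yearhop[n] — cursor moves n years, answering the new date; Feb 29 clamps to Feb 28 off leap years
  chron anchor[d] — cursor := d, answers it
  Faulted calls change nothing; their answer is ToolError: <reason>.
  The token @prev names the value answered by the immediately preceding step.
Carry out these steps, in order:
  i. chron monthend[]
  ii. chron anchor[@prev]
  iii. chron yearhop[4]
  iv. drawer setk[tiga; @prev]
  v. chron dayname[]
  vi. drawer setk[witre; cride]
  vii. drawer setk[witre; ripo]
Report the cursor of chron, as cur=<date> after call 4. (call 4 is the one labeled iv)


Answer: cur=2207-06-30

Derivation:
→ chron monthend()
← 2203-06-30
→ chron anchor(d→@prev)
← 2203-06-30
→ chron yearhop(n→4)
← 2207-06-30
→ drawer setk(k→tiga, v→@prev)
← nil
→ chron dayname()
← Tuesday
→ drawer setk(k→witre, v→cride)
← nil
→ drawer setk(k→witre, v→ripo)
← cride


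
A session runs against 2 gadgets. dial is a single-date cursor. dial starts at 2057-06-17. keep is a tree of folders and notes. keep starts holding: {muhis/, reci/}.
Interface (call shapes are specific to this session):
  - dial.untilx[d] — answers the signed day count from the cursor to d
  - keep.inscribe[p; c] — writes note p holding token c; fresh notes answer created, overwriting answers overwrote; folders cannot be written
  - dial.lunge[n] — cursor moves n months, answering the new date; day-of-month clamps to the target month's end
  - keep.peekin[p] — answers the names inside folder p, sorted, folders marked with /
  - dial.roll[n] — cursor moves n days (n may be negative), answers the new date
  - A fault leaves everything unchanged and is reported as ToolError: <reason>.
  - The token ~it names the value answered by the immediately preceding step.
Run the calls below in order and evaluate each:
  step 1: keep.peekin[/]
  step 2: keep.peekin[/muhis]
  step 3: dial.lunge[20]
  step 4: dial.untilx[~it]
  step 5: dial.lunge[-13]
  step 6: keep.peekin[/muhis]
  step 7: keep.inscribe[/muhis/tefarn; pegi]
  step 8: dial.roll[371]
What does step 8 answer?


Answer: 2059-01-23

Derivation:
CALL keep.peekin[p='/']
RET  [muhis/, reci/]
CALL keep.peekin[p='/muhis']
RET  []
CALL dial.lunge[n='20']
RET  2059-02-17
CALL dial.untilx[d='~it']
RET  0
CALL dial.lunge[n='-13']
RET  2058-01-17
CALL keep.peekin[p='/muhis']
RET  []
CALL keep.inscribe[p='/muhis/tefarn'; c='pegi']
RET  created
CALL dial.roll[n='371']
RET  2059-01-23


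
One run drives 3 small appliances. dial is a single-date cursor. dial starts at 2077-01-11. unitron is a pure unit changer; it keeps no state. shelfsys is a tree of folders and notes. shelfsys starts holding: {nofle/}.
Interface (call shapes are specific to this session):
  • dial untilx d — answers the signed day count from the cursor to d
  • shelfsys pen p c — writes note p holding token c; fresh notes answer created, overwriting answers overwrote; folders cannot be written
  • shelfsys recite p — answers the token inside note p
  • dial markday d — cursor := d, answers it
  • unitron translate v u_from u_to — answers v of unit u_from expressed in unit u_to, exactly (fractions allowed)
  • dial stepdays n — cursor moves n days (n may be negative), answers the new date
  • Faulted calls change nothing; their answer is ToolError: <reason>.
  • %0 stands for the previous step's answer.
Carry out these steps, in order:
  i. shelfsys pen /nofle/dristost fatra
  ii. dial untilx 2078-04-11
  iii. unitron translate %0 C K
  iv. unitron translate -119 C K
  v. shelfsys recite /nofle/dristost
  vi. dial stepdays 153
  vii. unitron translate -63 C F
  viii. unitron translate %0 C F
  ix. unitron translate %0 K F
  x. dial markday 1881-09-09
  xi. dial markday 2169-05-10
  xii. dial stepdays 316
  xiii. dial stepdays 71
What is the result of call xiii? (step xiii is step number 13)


;; shelfsys pen(p=/nofle/dristost, c=fatra) => created
;; dial untilx(d=2078-04-11) => 455
;; unitron translate(v=%0, u_from=C, u_to=K) => 14563/20
;; unitron translate(v=-119, u_from=C, u_to=K) => 3083/20
;; shelfsys recite(p=/nofle/dristost) => fatra
;; dial stepdays(n=153) => 2077-06-13
;; unitron translate(v=-63, u_from=C, u_to=F) => -407/5
;; unitron translate(v=%0, u_from=C, u_to=F) => -2863/25
;; unitron translate(v=%0, u_from=K, u_to=F) => -332903/500
;; dial markday(d=1881-09-09) => 1881-09-09
;; dial markday(d=2169-05-10) => 2169-05-10
;; dial stepdays(n=316) => 2170-03-22
;; dial stepdays(n=71) => 2170-06-01

Answer: 2170-06-01


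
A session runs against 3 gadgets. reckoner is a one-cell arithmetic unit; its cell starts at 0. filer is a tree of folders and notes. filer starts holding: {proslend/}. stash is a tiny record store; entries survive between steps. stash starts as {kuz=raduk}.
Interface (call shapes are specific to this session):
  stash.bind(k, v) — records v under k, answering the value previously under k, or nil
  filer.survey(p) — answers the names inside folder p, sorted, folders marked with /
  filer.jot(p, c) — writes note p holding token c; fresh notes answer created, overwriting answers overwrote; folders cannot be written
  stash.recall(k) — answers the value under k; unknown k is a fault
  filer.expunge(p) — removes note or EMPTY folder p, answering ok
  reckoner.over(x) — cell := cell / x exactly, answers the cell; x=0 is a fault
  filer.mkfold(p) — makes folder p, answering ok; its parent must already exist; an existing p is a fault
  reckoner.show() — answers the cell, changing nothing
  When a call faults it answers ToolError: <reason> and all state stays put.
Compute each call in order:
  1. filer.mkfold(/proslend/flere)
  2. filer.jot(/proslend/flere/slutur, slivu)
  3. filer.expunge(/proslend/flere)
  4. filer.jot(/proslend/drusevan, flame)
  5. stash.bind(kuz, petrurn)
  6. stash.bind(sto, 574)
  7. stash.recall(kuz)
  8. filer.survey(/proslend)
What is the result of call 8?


% mkfold /proslend/flere
= ok
% jot /proslend/flere/slutur slivu
= created
% expunge /proslend/flere
= ToolError: not empty
% jot /proslend/drusevan flame
= created
% bind kuz petrurn
= raduk
% bind sto 574
= nil
% recall kuz
= petrurn
% survey /proslend
= [drusevan, flere/]

Answer: [drusevan, flere/]


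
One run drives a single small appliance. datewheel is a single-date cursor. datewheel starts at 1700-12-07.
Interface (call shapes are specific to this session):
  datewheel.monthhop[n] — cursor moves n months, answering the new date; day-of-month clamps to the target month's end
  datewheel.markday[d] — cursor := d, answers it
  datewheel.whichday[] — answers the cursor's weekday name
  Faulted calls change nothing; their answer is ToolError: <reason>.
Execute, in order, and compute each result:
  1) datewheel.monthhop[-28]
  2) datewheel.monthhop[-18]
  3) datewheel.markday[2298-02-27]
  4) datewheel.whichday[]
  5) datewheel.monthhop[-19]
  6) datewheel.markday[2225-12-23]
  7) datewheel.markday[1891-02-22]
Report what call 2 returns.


> monthhop -28
  1698-08-07
> monthhop -18
  1697-02-07
> markday 2298-02-27
  2298-02-27
> whichday
  Sunday
> monthhop -19
  2296-07-27
> markday 2225-12-23
  2225-12-23
> markday 1891-02-22
  1891-02-22

Answer: 1697-02-07


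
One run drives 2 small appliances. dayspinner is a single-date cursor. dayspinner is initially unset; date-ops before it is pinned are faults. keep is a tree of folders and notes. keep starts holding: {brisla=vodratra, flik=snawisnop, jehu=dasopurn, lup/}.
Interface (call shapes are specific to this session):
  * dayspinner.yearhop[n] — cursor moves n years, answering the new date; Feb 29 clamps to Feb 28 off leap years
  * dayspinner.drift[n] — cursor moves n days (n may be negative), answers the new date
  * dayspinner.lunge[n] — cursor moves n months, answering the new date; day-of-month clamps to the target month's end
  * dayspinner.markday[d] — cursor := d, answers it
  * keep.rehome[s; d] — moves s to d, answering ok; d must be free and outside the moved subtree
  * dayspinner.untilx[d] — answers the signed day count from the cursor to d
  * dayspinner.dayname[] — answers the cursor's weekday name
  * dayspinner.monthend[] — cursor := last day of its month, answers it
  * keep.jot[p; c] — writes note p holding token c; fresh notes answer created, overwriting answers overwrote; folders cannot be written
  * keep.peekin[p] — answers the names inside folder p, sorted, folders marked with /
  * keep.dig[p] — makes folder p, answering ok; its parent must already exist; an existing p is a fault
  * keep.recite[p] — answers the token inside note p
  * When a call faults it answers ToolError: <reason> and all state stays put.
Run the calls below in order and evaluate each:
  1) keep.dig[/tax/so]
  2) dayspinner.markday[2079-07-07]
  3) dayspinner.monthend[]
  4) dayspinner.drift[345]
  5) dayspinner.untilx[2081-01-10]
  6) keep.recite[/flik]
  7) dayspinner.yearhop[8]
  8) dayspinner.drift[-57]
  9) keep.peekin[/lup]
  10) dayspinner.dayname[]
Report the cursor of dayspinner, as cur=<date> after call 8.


Answer: cur=2088-05-14

Derivation:
! 1. dig(/tax/so) == ToolError: no parent
! 2. markday(2079-07-07) == 2079-07-07
! 3. monthend() == 2079-07-31
! 4. drift(345) == 2080-07-10
! 5. untilx(2081-01-10) == 184
! 6. recite(/flik) == snawisnop
! 7. yearhop(8) == 2088-07-10
! 8. drift(-57) == 2088-05-14
! 9. peekin(/lup) == []
! 10. dayname() == Friday


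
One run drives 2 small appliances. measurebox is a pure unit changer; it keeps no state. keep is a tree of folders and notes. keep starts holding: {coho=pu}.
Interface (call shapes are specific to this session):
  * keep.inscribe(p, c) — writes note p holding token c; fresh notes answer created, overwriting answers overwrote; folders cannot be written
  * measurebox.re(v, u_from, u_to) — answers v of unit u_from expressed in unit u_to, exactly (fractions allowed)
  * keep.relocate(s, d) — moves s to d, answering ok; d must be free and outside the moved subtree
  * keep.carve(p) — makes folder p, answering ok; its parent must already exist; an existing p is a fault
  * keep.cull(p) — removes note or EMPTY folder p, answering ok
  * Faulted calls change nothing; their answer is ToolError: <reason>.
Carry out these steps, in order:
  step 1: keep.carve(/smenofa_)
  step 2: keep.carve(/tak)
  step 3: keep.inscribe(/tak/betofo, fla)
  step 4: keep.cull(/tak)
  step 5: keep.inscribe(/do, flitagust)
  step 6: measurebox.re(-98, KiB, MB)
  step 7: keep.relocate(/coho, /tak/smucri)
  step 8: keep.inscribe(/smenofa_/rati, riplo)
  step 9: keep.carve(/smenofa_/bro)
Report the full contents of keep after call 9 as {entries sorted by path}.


Answer: {do=flitagust, smenofa_/, smenofa_/bro/, smenofa_/rati=riplo, tak/, tak/betofo=fla, tak/smucri=pu}

Derivation:
Using keep.carve on p='/smenofa_', → ok.
I use keep.carve on p='/tak', → ok.
Calling keep.inscribe on p='/tak/betofo', c='fla', giving created.
Next I call keep.cull on p='/tak', and see ToolError: not empty.
I use keep.inscribe on p='/do', c='flitagust', yielding created.
Then measurebox.re on v='-98', u_from='KiB', u_to='MB', → -1568/15625.
Invoking keep.relocate on s='/coho', d='/tak/smucri', giving ok.
I run keep.inscribe on p='/smenofa_/rati', c='riplo', and get created.
Next I call keep.carve on p='/smenofa_/bro', — result: ok.


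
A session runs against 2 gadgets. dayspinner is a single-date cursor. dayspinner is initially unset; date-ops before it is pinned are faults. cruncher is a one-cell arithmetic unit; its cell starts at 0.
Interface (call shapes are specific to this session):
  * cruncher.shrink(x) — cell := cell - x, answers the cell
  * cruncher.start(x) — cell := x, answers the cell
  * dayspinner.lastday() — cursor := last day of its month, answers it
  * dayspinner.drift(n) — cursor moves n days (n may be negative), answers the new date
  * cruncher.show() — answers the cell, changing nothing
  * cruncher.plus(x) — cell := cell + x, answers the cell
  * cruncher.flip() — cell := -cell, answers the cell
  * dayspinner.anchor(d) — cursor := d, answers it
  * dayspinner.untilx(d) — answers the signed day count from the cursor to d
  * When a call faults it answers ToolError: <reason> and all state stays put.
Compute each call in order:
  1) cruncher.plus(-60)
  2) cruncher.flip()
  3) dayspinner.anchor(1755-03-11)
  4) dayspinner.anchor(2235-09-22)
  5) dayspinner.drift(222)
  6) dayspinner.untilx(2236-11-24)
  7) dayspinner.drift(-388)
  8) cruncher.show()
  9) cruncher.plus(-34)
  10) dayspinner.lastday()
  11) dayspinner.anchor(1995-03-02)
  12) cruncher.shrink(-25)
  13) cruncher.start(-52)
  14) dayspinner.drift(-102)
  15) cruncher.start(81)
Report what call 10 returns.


> cruncher.plus x='-60'
= -60
> cruncher.flip
= 60
> dayspinner.anchor d='1755-03-11'
= 1755-03-11
> dayspinner.anchor d='2235-09-22'
= 2235-09-22
> dayspinner.drift n='222'
= 2236-05-01
> dayspinner.untilx d='2236-11-24'
= 207
> dayspinner.drift n='-388'
= 2235-04-09
> cruncher.show
= 60
> cruncher.plus x='-34'
= 26
> dayspinner.lastday
= 2235-04-30
> dayspinner.anchor d='1995-03-02'
= 1995-03-02
> cruncher.shrink x='-25'
= 51
> cruncher.start x='-52'
= -52
> dayspinner.drift n='-102'
= 1994-11-20
> cruncher.start x='81'
= 81

Answer: 2235-04-30
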